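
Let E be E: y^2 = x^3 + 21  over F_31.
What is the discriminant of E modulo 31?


4 a^3 + 27 b^2 = 4*0^3 + 27*21^2 = 0 + 11907 = 11907
Delta = -16 * (11907) = -190512
Delta mod 31 = 14

Delta = 14 (mod 31)


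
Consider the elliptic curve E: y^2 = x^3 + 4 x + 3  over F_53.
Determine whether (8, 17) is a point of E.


Check whether y^2 = x^3 + 4 x + 3 (mod 53) for (x, y) = (8, 17).
LHS: y^2 = 17^2 mod 53 = 24
RHS: x^3 + 4 x + 3 = 8^3 + 4*8 + 3 mod 53 = 17
LHS != RHS

No, not on the curve


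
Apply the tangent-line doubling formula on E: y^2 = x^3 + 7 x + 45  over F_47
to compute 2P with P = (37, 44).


Doubling: s = (3 x1^2 + a) / (2 y1)
s = (3*37^2 + 7) / (2*44) mod 47 = 35
x3 = s^2 - 2 x1 mod 47 = 35^2 - 2*37 = 23
y3 = s (x1 - x3) - y1 mod 47 = 35 * (37 - 23) - 44 = 23

2P = (23, 23)


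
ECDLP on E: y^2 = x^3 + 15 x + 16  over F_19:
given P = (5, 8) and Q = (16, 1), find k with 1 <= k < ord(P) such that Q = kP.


Enumerate multiples of P until we hit Q = (16, 1):
  1P = (5, 8)
  2P = (16, 18)
  3P = (15, 14)
  4P = (10, 8)
  5P = (4, 11)
  6P = (0, 15)
  7P = (0, 4)
  8P = (4, 8)
  9P = (10, 11)
  10P = (15, 5)
  11P = (16, 1)
Match found at i = 11.

k = 11


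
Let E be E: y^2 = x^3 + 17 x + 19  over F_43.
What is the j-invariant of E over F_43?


Delta = -16(4 a^3 + 27 b^2) mod 43 = 36
-1728 * (4 a)^3 = -1728 * (4*17)^3 mod 43 = 1
j = 1 * 36^(-1) mod 43 = 6

j = 6 (mod 43)


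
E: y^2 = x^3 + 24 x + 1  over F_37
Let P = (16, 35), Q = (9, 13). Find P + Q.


P != Q, so use the chord formula.
s = (y2 - y1) / (x2 - x1) = (15) / (30) mod 37 = 19
x3 = s^2 - x1 - x2 mod 37 = 19^2 - 16 - 9 = 3
y3 = s (x1 - x3) - y1 mod 37 = 19 * (16 - 3) - 35 = 27

P + Q = (3, 27)


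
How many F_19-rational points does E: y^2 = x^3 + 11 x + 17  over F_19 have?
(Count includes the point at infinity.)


For each x in F_19, count y with y^2 = x^3 + 11 x + 17 mod 19:
  x = 0: RHS = 17, y in [6, 13]  -> 2 point(s)
  x = 2: RHS = 9, y in [3, 16]  -> 2 point(s)
  x = 3: RHS = 1, y in [1, 18]  -> 2 point(s)
  x = 4: RHS = 11, y in [7, 12]  -> 2 point(s)
  x = 5: RHS = 7, y in [8, 11]  -> 2 point(s)
  x = 7: RHS = 0, y in [0]  -> 1 point(s)
  x = 8: RHS = 9, y in [3, 16]  -> 2 point(s)
  x = 9: RHS = 9, y in [3, 16]  -> 2 point(s)
  x = 10: RHS = 6, y in [5, 14]  -> 2 point(s)
  x = 11: RHS = 6, y in [5, 14]  -> 2 point(s)
  x = 13: RHS = 1, y in [1, 18]  -> 2 point(s)
  x = 15: RHS = 4, y in [2, 17]  -> 2 point(s)
  x = 17: RHS = 6, y in [5, 14]  -> 2 point(s)
  x = 18: RHS = 5, y in [9, 10]  -> 2 point(s)
Affine points: 27. Add the point at infinity: total = 28.

#E(F_19) = 28


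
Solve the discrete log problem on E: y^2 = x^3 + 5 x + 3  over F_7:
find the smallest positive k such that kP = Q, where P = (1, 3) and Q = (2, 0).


Enumerate multiples of P until we hit Q = (2, 0):
  1P = (1, 3)
  2P = (6, 2)
  3P = (2, 0)
Match found at i = 3.

k = 3


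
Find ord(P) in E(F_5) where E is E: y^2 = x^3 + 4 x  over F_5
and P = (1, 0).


Compute successive multiples of P until we hit O:
  1P = (1, 0)
  2P = O

ord(P) = 2


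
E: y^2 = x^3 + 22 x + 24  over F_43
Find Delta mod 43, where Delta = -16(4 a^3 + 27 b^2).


4 a^3 + 27 b^2 = 4*22^3 + 27*24^2 = 42592 + 15552 = 58144
Delta = -16 * (58144) = -930304
Delta mod 43 = 1

Delta = 1 (mod 43)


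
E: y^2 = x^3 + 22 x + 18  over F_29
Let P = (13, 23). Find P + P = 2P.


Doubling: s = (3 x1^2 + a) / (2 y1)
s = (3*13^2 + 22) / (2*23) mod 29 = 26
x3 = s^2 - 2 x1 mod 29 = 26^2 - 2*13 = 12
y3 = s (x1 - x3) - y1 mod 29 = 26 * (13 - 12) - 23 = 3

2P = (12, 3)


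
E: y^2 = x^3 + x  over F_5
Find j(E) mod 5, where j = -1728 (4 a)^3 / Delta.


Delta = -16(4 a^3 + 27 b^2) mod 5 = 1
-1728 * (4 a)^3 = -1728 * (4*1)^3 mod 5 = 3
j = 3 * 1^(-1) mod 5 = 3

j = 3 (mod 5)


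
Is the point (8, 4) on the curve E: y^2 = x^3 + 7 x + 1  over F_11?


Check whether y^2 = x^3 + 7 x + 1 (mod 11) for (x, y) = (8, 4).
LHS: y^2 = 4^2 mod 11 = 5
RHS: x^3 + 7 x + 1 = 8^3 + 7*8 + 1 mod 11 = 8
LHS != RHS

No, not on the curve


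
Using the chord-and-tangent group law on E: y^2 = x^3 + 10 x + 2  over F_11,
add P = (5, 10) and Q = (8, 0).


P != Q, so use the chord formula.
s = (y2 - y1) / (x2 - x1) = (1) / (3) mod 11 = 4
x3 = s^2 - x1 - x2 mod 11 = 4^2 - 5 - 8 = 3
y3 = s (x1 - x3) - y1 mod 11 = 4 * (5 - 3) - 10 = 9

P + Q = (3, 9)


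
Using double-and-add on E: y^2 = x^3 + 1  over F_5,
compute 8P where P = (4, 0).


k = 8 = 1000_2 (binary, LSB first: 0001)
Double-and-add from P = (4, 0):
  bit 0 = 0: acc unchanged = O
  bit 1 = 0: acc unchanged = O
  bit 2 = 0: acc unchanged = O
  bit 3 = 1: acc = O + O = O

8P = O


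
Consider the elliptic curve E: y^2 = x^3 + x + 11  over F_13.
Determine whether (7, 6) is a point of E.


Check whether y^2 = x^3 + 1 x + 11 (mod 13) for (x, y) = (7, 6).
LHS: y^2 = 6^2 mod 13 = 10
RHS: x^3 + 1 x + 11 = 7^3 + 1*7 + 11 mod 13 = 10
LHS = RHS

Yes, on the curve


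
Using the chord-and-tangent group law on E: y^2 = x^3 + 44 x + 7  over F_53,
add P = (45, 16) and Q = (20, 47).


P != Q, so use the chord formula.
s = (y2 - y1) / (x2 - x1) = (31) / (28) mod 53 = 3
x3 = s^2 - x1 - x2 mod 53 = 3^2 - 45 - 20 = 50
y3 = s (x1 - x3) - y1 mod 53 = 3 * (45 - 50) - 16 = 22

P + Q = (50, 22)


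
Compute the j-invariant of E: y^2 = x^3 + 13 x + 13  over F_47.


Delta = -16(4 a^3 + 27 b^2) mod 47 = 46
-1728 * (4 a)^3 = -1728 * (4*13)^3 mod 47 = 12
j = 12 * 46^(-1) mod 47 = 35

j = 35 (mod 47)


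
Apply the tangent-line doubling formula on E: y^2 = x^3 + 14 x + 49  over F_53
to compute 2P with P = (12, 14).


Doubling: s = (3 x1^2 + a) / (2 y1)
s = (3*12^2 + 14) / (2*14) mod 53 = 50
x3 = s^2 - 2 x1 mod 53 = 50^2 - 2*12 = 38
y3 = s (x1 - x3) - y1 mod 53 = 50 * (12 - 38) - 14 = 11

2P = (38, 11)


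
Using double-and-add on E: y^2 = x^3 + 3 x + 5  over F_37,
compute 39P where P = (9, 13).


k = 39 = 100111_2 (binary, LSB first: 111001)
Double-and-add from P = (9, 13):
  bit 0 = 1: acc = O + (9, 13) = (9, 13)
  bit 1 = 1: acc = (9, 13) + (10, 6) = (30, 23)
  bit 2 = 1: acc = (30, 23) + (14, 4) = (33, 22)
  bit 3 = 0: acc unchanged = (33, 22)
  bit 4 = 0: acc unchanged = (33, 22)
  bit 5 = 1: acc = (33, 22) + (27, 14) = (24, 27)

39P = (24, 27)


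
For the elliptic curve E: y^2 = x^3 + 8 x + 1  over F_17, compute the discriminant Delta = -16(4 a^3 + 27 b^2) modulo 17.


4 a^3 + 27 b^2 = 4*8^3 + 27*1^2 = 2048 + 27 = 2075
Delta = -16 * (2075) = -33200
Delta mod 17 = 1

Delta = 1 (mod 17)


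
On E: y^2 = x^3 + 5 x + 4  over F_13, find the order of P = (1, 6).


Compute successive multiples of P until we hit O:
  1P = (1, 6)
  2P = (10, 1)
  3P = (6, 4)
  4P = (2, 10)
  5P = (0, 11)
  6P = (11, 5)
  7P = (4, 6)
  8P = (8, 7)
  ... (continuing to 17P)
  17P = O

ord(P) = 17


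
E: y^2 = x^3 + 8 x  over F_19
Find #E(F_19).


For each x in F_19, count y with y^2 = x^3 + 8 x + 0 mod 19:
  x = 0: RHS = 0, y in [0]  -> 1 point(s)
  x = 1: RHS = 9, y in [3, 16]  -> 2 point(s)
  x = 2: RHS = 5, y in [9, 10]  -> 2 point(s)
  x = 4: RHS = 1, y in [1, 18]  -> 2 point(s)
  x = 6: RHS = 17, y in [6, 13]  -> 2 point(s)
  x = 7: RHS = 0, y in [0]  -> 1 point(s)
  x = 8: RHS = 6, y in [5, 14]  -> 2 point(s)
  x = 10: RHS = 16, y in [4, 15]  -> 2 point(s)
  x = 12: RHS = 0, y in [0]  -> 1 point(s)
  x = 14: RHS = 6, y in [5, 14]  -> 2 point(s)
  x = 16: RHS = 6, y in [5, 14]  -> 2 point(s)
Affine points: 19. Add the point at infinity: total = 20.

#E(F_19) = 20


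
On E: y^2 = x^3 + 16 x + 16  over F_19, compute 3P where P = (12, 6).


k = 3 = 11_2 (binary, LSB first: 11)
Double-and-add from P = (12, 6):
  bit 0 = 1: acc = O + (12, 6) = (12, 6)
  bit 1 = 1: acc = (12, 6) + (6, 9) = (6, 10)

3P = (6, 10)


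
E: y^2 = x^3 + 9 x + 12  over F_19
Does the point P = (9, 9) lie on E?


Check whether y^2 = x^3 + 9 x + 12 (mod 19) for (x, y) = (9, 9).
LHS: y^2 = 9^2 mod 19 = 5
RHS: x^3 + 9 x + 12 = 9^3 + 9*9 + 12 mod 19 = 5
LHS = RHS

Yes, on the curve


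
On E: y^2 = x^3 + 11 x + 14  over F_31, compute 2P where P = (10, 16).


Doubling: s = (3 x1^2 + a) / (2 y1)
s = (3*10^2 + 11) / (2*16) mod 31 = 1
x3 = s^2 - 2 x1 mod 31 = 1^2 - 2*10 = 12
y3 = s (x1 - x3) - y1 mod 31 = 1 * (10 - 12) - 16 = 13

2P = (12, 13)


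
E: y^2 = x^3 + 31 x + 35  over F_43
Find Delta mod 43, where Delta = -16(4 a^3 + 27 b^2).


4 a^3 + 27 b^2 = 4*31^3 + 27*35^2 = 119164 + 33075 = 152239
Delta = -16 * (152239) = -2435824
Delta mod 43 = 40

Delta = 40 (mod 43)


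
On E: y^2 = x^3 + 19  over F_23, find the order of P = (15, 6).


Compute successive multiples of P until we hit O:
  1P = (15, 6)
  2P = (19, 22)
  3P = (5, 11)
  4P = (9, 14)
  5P = (11, 4)
  6P = (3, 0)
  7P = (11, 19)
  8P = (9, 9)
  ... (continuing to 12P)
  12P = O

ord(P) = 12


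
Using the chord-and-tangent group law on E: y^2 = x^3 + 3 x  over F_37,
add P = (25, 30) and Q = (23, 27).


P != Q, so use the chord formula.
s = (y2 - y1) / (x2 - x1) = (34) / (35) mod 37 = 20
x3 = s^2 - x1 - x2 mod 37 = 20^2 - 25 - 23 = 19
y3 = s (x1 - x3) - y1 mod 37 = 20 * (25 - 19) - 30 = 16

P + Q = (19, 16)


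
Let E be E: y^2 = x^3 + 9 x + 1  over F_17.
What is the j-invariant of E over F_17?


Delta = -16(4 a^3 + 27 b^2) mod 17 = 2
-1728 * (4 a)^3 = -1728 * (4*9)^3 mod 17 = 14
j = 14 * 2^(-1) mod 17 = 7

j = 7 (mod 17)


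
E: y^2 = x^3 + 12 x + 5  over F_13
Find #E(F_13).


For each x in F_13, count y with y^2 = x^3 + 12 x + 5 mod 13:
  x = 3: RHS = 3, y in [4, 9]  -> 2 point(s)
  x = 4: RHS = 0, y in [0]  -> 1 point(s)
  x = 7: RHS = 3, y in [4, 9]  -> 2 point(s)
  x = 9: RHS = 10, y in [6, 7]  -> 2 point(s)
  x = 11: RHS = 12, y in [5, 8]  -> 2 point(s)
Affine points: 9. Add the point at infinity: total = 10.

#E(F_13) = 10


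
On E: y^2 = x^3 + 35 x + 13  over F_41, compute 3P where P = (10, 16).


k = 3 = 11_2 (binary, LSB first: 11)
Double-and-add from P = (10, 16):
  bit 0 = 1: acc = O + (10, 16) = (10, 16)
  bit 1 = 1: acc = (10, 16) + (13, 0) = (10, 25)

3P = (10, 25)


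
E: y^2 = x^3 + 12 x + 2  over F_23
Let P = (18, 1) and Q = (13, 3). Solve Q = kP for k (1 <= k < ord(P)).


Enumerate multiples of P until we hit Q = (13, 3):
  1P = (18, 1)
  2P = (22, 9)
  3P = (10, 15)
  4P = (11, 4)
  5P = (20, 13)
  6P = (21, 4)
  7P = (8, 9)
  8P = (5, 7)
  9P = (16, 14)
  10P = (14, 19)
  11P = (17, 6)
  12P = (13, 20)
  13P = (0, 18)
  14P = (0, 5)
  15P = (13, 3)
Match found at i = 15.

k = 15


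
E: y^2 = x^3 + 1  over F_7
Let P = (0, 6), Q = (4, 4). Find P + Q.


P != Q, so use the chord formula.
s = (y2 - y1) / (x2 - x1) = (5) / (4) mod 7 = 3
x3 = s^2 - x1 - x2 mod 7 = 3^2 - 0 - 4 = 5
y3 = s (x1 - x3) - y1 mod 7 = 3 * (0 - 5) - 6 = 0

P + Q = (5, 0)


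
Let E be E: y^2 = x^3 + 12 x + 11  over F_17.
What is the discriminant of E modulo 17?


4 a^3 + 27 b^2 = 4*12^3 + 27*11^2 = 6912 + 3267 = 10179
Delta = -16 * (10179) = -162864
Delta mod 17 = 13

Delta = 13 (mod 17)


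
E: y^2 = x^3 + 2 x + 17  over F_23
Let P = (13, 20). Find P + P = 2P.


Doubling: s = (3 x1^2 + a) / (2 y1)
s = (3*13^2 + 2) / (2*20) mod 23 = 11
x3 = s^2 - 2 x1 mod 23 = 11^2 - 2*13 = 3
y3 = s (x1 - x3) - y1 mod 23 = 11 * (13 - 3) - 20 = 21

2P = (3, 21)


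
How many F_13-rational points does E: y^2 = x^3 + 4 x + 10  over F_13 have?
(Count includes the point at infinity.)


For each x in F_13, count y with y^2 = x^3 + 4 x + 10 mod 13:
  x = 0: RHS = 10, y in [6, 7]  -> 2 point(s)
  x = 2: RHS = 0, y in [0]  -> 1 point(s)
  x = 3: RHS = 10, y in [6, 7]  -> 2 point(s)
  x = 4: RHS = 12, y in [5, 8]  -> 2 point(s)
  x = 5: RHS = 12, y in [5, 8]  -> 2 point(s)
  x = 6: RHS = 3, y in [4, 9]  -> 2 point(s)
  x = 7: RHS = 4, y in [2, 11]  -> 2 point(s)
  x = 10: RHS = 10, y in [6, 7]  -> 2 point(s)
Affine points: 15. Add the point at infinity: total = 16.

#E(F_13) = 16


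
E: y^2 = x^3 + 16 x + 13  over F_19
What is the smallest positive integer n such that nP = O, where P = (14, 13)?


Compute successive multiples of P until we hit O:
  1P = (14, 13)
  2P = (8, 8)
  3P = (13, 10)
  4P = (1, 7)
  5P = (5, 16)
  6P = (17, 7)
  7P = (11, 0)
  8P = (17, 12)
  ... (continuing to 14P)
  14P = O

ord(P) = 14


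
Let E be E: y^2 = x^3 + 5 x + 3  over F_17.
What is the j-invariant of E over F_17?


Delta = -16(4 a^3 + 27 b^2) mod 17 = 12
-1728 * (4 a)^3 = -1728 * (4*5)^3 mod 17 = 9
j = 9 * 12^(-1) mod 17 = 5

j = 5 (mod 17)


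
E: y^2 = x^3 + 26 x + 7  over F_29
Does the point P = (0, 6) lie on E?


Check whether y^2 = x^3 + 26 x + 7 (mod 29) for (x, y) = (0, 6).
LHS: y^2 = 6^2 mod 29 = 7
RHS: x^3 + 26 x + 7 = 0^3 + 26*0 + 7 mod 29 = 7
LHS = RHS

Yes, on the curve


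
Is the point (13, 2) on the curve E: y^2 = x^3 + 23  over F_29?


Check whether y^2 = x^3 + 0 x + 23 (mod 29) for (x, y) = (13, 2).
LHS: y^2 = 2^2 mod 29 = 4
RHS: x^3 + 0 x + 23 = 13^3 + 0*13 + 23 mod 29 = 16
LHS != RHS

No, not on the curve


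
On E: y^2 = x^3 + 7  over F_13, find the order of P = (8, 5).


Compute successive multiples of P until we hit O:
  1P = (8, 5)
  2P = (11, 5)
  3P = (7, 8)
  4P = (7, 5)
  5P = (11, 8)
  6P = (8, 8)
  7P = O

ord(P) = 7


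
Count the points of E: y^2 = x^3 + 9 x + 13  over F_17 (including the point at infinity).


For each x in F_17, count y with y^2 = x^3 + 9 x + 13 mod 17:
  x = 0: RHS = 13, y in [8, 9]  -> 2 point(s)
  x = 3: RHS = 16, y in [4, 13]  -> 2 point(s)
  x = 5: RHS = 13, y in [8, 9]  -> 2 point(s)
  x = 8: RHS = 2, y in [6, 11]  -> 2 point(s)
  x = 10: RHS = 15, y in [7, 10]  -> 2 point(s)
  x = 11: RHS = 15, y in [7, 10]  -> 2 point(s)
  x = 12: RHS = 13, y in [8, 9]  -> 2 point(s)
  x = 13: RHS = 15, y in [7, 10]  -> 2 point(s)
  x = 15: RHS = 4, y in [2, 15]  -> 2 point(s)
Affine points: 18. Add the point at infinity: total = 19.

#E(F_17) = 19


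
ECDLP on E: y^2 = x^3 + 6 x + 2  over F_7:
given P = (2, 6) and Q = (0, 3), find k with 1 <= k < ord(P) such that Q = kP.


Enumerate multiples of P until we hit Q = (0, 3):
  1P = (2, 6)
  2P = (0, 4)
  3P = (6, 4)
  4P = (1, 4)
  5P = (1, 3)
  6P = (6, 3)
  7P = (0, 3)
Match found at i = 7.

k = 7


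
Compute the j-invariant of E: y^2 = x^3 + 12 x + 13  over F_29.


Delta = -16(4 a^3 + 27 b^2) mod 29 = 28
-1728 * (4 a)^3 = -1728 * (4*12)^3 mod 29 = 6
j = 6 * 28^(-1) mod 29 = 23

j = 23 (mod 29)


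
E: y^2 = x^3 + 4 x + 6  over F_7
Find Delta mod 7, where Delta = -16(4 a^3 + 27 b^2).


4 a^3 + 27 b^2 = 4*4^3 + 27*6^2 = 256 + 972 = 1228
Delta = -16 * (1228) = -19648
Delta mod 7 = 1

Delta = 1 (mod 7)


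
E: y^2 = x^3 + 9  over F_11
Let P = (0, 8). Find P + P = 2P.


Doubling: s = (3 x1^2 + a) / (2 y1)
s = (3*0^2 + 0) / (2*8) mod 11 = 0
x3 = s^2 - 2 x1 mod 11 = 0^2 - 2*0 = 0
y3 = s (x1 - x3) - y1 mod 11 = 0 * (0 - 0) - 8 = 3

2P = (0, 3)


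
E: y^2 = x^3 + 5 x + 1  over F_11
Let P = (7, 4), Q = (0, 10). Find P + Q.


P != Q, so use the chord formula.
s = (y2 - y1) / (x2 - x1) = (6) / (4) mod 11 = 7
x3 = s^2 - x1 - x2 mod 11 = 7^2 - 7 - 0 = 9
y3 = s (x1 - x3) - y1 mod 11 = 7 * (7 - 9) - 4 = 4

P + Q = (9, 4)


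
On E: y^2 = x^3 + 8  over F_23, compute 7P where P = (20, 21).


k = 7 = 111_2 (binary, LSB first: 111)
Double-and-add from P = (20, 21):
  bit 0 = 1: acc = O + (20, 21) = (20, 21)
  bit 1 = 1: acc = (20, 21) + (7, 12) = (9, 22)
  bit 2 = 1: acc = (9, 22) + (21, 0) = (20, 2)

7P = (20, 2)


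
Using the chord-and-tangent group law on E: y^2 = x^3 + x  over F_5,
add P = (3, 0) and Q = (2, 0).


P != Q, so use the chord formula.
s = (y2 - y1) / (x2 - x1) = (0) / (4) mod 5 = 0
x3 = s^2 - x1 - x2 mod 5 = 0^2 - 3 - 2 = 0
y3 = s (x1 - x3) - y1 mod 5 = 0 * (3 - 0) - 0 = 0

P + Q = (0, 0)


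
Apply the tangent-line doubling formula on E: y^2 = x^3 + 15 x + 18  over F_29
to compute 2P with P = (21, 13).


Doubling: s = (3 x1^2 + a) / (2 y1)
s = (3*21^2 + 15) / (2*13) mod 29 = 18
x3 = s^2 - 2 x1 mod 29 = 18^2 - 2*21 = 21
y3 = s (x1 - x3) - y1 mod 29 = 18 * (21 - 21) - 13 = 16

2P = (21, 16)


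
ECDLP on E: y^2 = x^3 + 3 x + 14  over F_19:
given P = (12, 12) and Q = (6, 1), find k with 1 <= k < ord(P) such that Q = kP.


Enumerate multiples of P until we hit Q = (6, 1):
  1P = (12, 12)
  2P = (2, 3)
  3P = (6, 1)
Match found at i = 3.

k = 3


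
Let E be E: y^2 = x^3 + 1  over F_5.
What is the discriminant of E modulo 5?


4 a^3 + 27 b^2 = 4*0^3 + 27*1^2 = 0 + 27 = 27
Delta = -16 * (27) = -432
Delta mod 5 = 3

Delta = 3 (mod 5)


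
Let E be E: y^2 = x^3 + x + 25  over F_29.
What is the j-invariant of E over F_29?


Delta = -16(4 a^3 + 27 b^2) mod 29 = 13
-1728 * (4 a)^3 = -1728 * (4*1)^3 mod 29 = 14
j = 14 * 13^(-1) mod 29 = 10

j = 10 (mod 29)


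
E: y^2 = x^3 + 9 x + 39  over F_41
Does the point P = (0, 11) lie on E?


Check whether y^2 = x^3 + 9 x + 39 (mod 41) for (x, y) = (0, 11).
LHS: y^2 = 11^2 mod 41 = 39
RHS: x^3 + 9 x + 39 = 0^3 + 9*0 + 39 mod 41 = 39
LHS = RHS

Yes, on the curve


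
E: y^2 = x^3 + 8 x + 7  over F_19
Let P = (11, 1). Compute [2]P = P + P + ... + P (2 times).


k = 2 = 10_2 (binary, LSB first: 01)
Double-and-add from P = (11, 1):
  bit 0 = 0: acc unchanged = O
  bit 1 = 1: acc = O + (3, 1) = (3, 1)

2P = (3, 1)


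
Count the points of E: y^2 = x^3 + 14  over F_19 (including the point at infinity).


For each x in F_19, count y with y^2 = x^3 + 0 x + 14 mod 19:
  x = 5: RHS = 6, y in [5, 14]  -> 2 point(s)
  x = 10: RHS = 7, y in [8, 11]  -> 2 point(s)
  x = 13: RHS = 7, y in [8, 11]  -> 2 point(s)
  x = 15: RHS = 7, y in [8, 11]  -> 2 point(s)
  x = 16: RHS = 6, y in [5, 14]  -> 2 point(s)
  x = 17: RHS = 6, y in [5, 14]  -> 2 point(s)
Affine points: 12. Add the point at infinity: total = 13.

#E(F_19) = 13


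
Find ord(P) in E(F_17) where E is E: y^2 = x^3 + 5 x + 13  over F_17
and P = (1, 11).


Compute successive multiples of P until we hit O:
  1P = (1, 11)
  2P = (6, 15)
  3P = (12, 4)
  4P = (3, 15)
  5P = (0, 8)
  6P = (8, 2)
  7P = (10, 3)
  8P = (7, 0)
  ... (continuing to 16P)
  16P = O

ord(P) = 16


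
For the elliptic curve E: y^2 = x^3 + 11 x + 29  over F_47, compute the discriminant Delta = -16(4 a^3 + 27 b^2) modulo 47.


4 a^3 + 27 b^2 = 4*11^3 + 27*29^2 = 5324 + 22707 = 28031
Delta = -16 * (28031) = -448496
Delta mod 47 = 25

Delta = 25 (mod 47)


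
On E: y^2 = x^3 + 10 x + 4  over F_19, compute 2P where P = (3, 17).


Doubling: s = (3 x1^2 + a) / (2 y1)
s = (3*3^2 + 10) / (2*17) mod 19 = 5
x3 = s^2 - 2 x1 mod 19 = 5^2 - 2*3 = 0
y3 = s (x1 - x3) - y1 mod 19 = 5 * (3 - 0) - 17 = 17

2P = (0, 17)


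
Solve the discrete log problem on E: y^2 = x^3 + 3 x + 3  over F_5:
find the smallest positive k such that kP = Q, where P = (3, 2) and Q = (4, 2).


Enumerate multiples of P until we hit Q = (4, 2):
  1P = (3, 2)
  2P = (4, 3)
  3P = (4, 2)
Match found at i = 3.

k = 3


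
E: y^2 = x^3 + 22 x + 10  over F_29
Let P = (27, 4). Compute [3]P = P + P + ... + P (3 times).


k = 3 = 11_2 (binary, LSB first: 11)
Double-and-add from P = (27, 4):
  bit 0 = 1: acc = O + (27, 4) = (27, 4)
  bit 1 = 1: acc = (27, 4) + (13, 12) = (13, 17)

3P = (13, 17)


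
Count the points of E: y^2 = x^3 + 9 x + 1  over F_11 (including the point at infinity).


For each x in F_11, count y with y^2 = x^3 + 9 x + 1 mod 11:
  x = 0: RHS = 1, y in [1, 10]  -> 2 point(s)
  x = 1: RHS = 0, y in [0]  -> 1 point(s)
  x = 2: RHS = 5, y in [4, 7]  -> 2 point(s)
  x = 3: RHS = 0, y in [0]  -> 1 point(s)
  x = 7: RHS = 0, y in [0]  -> 1 point(s)
Affine points: 7. Add the point at infinity: total = 8.

#E(F_11) = 8


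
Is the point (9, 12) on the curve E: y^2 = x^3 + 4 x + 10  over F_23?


Check whether y^2 = x^3 + 4 x + 10 (mod 23) for (x, y) = (9, 12).
LHS: y^2 = 12^2 mod 23 = 6
RHS: x^3 + 4 x + 10 = 9^3 + 4*9 + 10 mod 23 = 16
LHS != RHS

No, not on the curve


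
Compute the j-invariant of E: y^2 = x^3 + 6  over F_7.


Delta = -16(4 a^3 + 27 b^2) mod 7 = 2
-1728 * (4 a)^3 = -1728 * (4*0)^3 mod 7 = 0
j = 0 * 2^(-1) mod 7 = 0

j = 0 (mod 7)


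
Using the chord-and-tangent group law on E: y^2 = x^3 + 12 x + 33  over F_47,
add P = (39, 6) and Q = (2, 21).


P != Q, so use the chord formula.
s = (y2 - y1) / (x2 - x1) = (15) / (10) mod 47 = 25
x3 = s^2 - x1 - x2 mod 47 = 25^2 - 39 - 2 = 20
y3 = s (x1 - x3) - y1 mod 47 = 25 * (39 - 20) - 6 = 46

P + Q = (20, 46)


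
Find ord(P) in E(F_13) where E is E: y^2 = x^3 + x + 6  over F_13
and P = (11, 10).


Compute successive multiples of P until we hit O:
  1P = (11, 10)
  2P = (4, 3)
  3P = (12, 2)
  4P = (2, 9)
  5P = (9, 9)
  6P = (3, 7)
  7P = (3, 6)
  8P = (9, 4)
  ... (continuing to 13P)
  13P = O

ord(P) = 13


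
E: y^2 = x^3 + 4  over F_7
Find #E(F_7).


For each x in F_7, count y with y^2 = x^3 + 0 x + 4 mod 7:
  x = 0: RHS = 4, y in [2, 5]  -> 2 point(s)
Affine points: 2. Add the point at infinity: total = 3.

#E(F_7) = 3


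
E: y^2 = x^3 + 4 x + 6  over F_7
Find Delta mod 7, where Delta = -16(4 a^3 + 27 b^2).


4 a^3 + 27 b^2 = 4*4^3 + 27*6^2 = 256 + 972 = 1228
Delta = -16 * (1228) = -19648
Delta mod 7 = 1

Delta = 1 (mod 7)


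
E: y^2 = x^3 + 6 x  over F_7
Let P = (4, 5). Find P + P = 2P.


Doubling: s = (3 x1^2 + a) / (2 y1)
s = (3*4^2 + 6) / (2*5) mod 7 = 4
x3 = s^2 - 2 x1 mod 7 = 4^2 - 2*4 = 1
y3 = s (x1 - x3) - y1 mod 7 = 4 * (4 - 1) - 5 = 0

2P = (1, 0)


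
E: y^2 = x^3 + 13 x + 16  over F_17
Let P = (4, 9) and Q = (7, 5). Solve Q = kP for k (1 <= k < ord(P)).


Enumerate multiples of P until we hit Q = (7, 5):
  1P = (4, 9)
  2P = (7, 12)
  3P = (7, 5)
Match found at i = 3.

k = 3


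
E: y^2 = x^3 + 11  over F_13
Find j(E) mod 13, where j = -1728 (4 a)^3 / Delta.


Delta = -16(4 a^3 + 27 b^2) mod 13 = 1
-1728 * (4 a)^3 = -1728 * (4*0)^3 mod 13 = 0
j = 0 * 1^(-1) mod 13 = 0

j = 0 (mod 13)


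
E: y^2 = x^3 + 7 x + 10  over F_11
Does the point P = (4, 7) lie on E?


Check whether y^2 = x^3 + 7 x + 10 (mod 11) for (x, y) = (4, 7).
LHS: y^2 = 7^2 mod 11 = 5
RHS: x^3 + 7 x + 10 = 4^3 + 7*4 + 10 mod 11 = 3
LHS != RHS

No, not on the curve


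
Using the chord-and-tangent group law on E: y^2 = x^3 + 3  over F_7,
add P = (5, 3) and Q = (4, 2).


P != Q, so use the chord formula.
s = (y2 - y1) / (x2 - x1) = (6) / (6) mod 7 = 1
x3 = s^2 - x1 - x2 mod 7 = 1^2 - 5 - 4 = 6
y3 = s (x1 - x3) - y1 mod 7 = 1 * (5 - 6) - 3 = 3

P + Q = (6, 3)


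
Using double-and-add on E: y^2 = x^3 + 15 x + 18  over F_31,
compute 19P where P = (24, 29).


k = 19 = 10011_2 (binary, LSB first: 11001)
Double-and-add from P = (24, 29):
  bit 0 = 1: acc = O + (24, 29) = (24, 29)
  bit 1 = 1: acc = (24, 29) + (19, 1) = (2, 26)
  bit 2 = 0: acc unchanged = (2, 26)
  bit 3 = 0: acc unchanged = (2, 26)
  bit 4 = 1: acc = (2, 26) + (20, 14) = (6, 18)

19P = (6, 18)


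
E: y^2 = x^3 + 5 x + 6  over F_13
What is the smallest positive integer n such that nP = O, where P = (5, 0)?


Compute successive multiples of P until we hit O:
  1P = (5, 0)
  2P = O

ord(P) = 2


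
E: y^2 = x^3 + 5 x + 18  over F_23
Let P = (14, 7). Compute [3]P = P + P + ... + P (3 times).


k = 3 = 11_2 (binary, LSB first: 11)
Double-and-add from P = (14, 7):
  bit 0 = 1: acc = O + (14, 7) = (14, 7)
  bit 1 = 1: acc = (14, 7) + (22, 9) = (0, 8)

3P = (0, 8)


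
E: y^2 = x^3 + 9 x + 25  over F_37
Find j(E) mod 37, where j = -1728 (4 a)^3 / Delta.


Delta = -16(4 a^3 + 27 b^2) mod 37 = 27
-1728 * (4 a)^3 = -1728 * (4*9)^3 mod 37 = 26
j = 26 * 27^(-1) mod 37 = 27

j = 27 (mod 37)


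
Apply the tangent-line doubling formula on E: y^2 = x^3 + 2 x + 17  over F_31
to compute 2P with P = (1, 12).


Doubling: s = (3 x1^2 + a) / (2 y1)
s = (3*1^2 + 2) / (2*12) mod 31 = 17
x3 = s^2 - 2 x1 mod 31 = 17^2 - 2*1 = 8
y3 = s (x1 - x3) - y1 mod 31 = 17 * (1 - 8) - 12 = 24

2P = (8, 24)


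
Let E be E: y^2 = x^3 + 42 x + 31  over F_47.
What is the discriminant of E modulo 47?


4 a^3 + 27 b^2 = 4*42^3 + 27*31^2 = 296352 + 25947 = 322299
Delta = -16 * (322299) = -5156784
Delta mod 47 = 9

Delta = 9 (mod 47)


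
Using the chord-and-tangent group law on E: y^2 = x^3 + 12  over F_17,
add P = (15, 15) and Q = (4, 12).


P != Q, so use the chord formula.
s = (y2 - y1) / (x2 - x1) = (14) / (6) mod 17 = 8
x3 = s^2 - x1 - x2 mod 17 = 8^2 - 15 - 4 = 11
y3 = s (x1 - x3) - y1 mod 17 = 8 * (15 - 11) - 15 = 0

P + Q = (11, 0)


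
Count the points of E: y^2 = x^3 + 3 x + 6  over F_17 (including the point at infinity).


For each x in F_17, count y with y^2 = x^3 + 3 x + 6 mod 17:
  x = 3: RHS = 8, y in [5, 12]  -> 2 point(s)
  x = 6: RHS = 2, y in [6, 11]  -> 2 point(s)
  x = 7: RHS = 13, y in [8, 9]  -> 2 point(s)
  x = 8: RHS = 15, y in [7, 10]  -> 2 point(s)
  x = 10: RHS = 16, y in [4, 13]  -> 2 point(s)
  x = 12: RHS = 2, y in [6, 11]  -> 2 point(s)
  x = 13: RHS = 15, y in [7, 10]  -> 2 point(s)
  x = 14: RHS = 4, y in [2, 15]  -> 2 point(s)
  x = 15: RHS = 9, y in [3, 14]  -> 2 point(s)
  x = 16: RHS = 2, y in [6, 11]  -> 2 point(s)
Affine points: 20. Add the point at infinity: total = 21.

#E(F_17) = 21


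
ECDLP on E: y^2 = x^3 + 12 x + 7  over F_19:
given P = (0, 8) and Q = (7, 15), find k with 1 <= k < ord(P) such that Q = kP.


Enumerate multiples of P until we hit Q = (7, 15):
  1P = (0, 8)
  2P = (16, 18)
  3P = (12, 13)
  4P = (11, 8)
  5P = (8, 11)
  6P = (15, 3)
  7P = (2, 18)
  8P = (4, 10)
  9P = (1, 1)
  10P = (10, 5)
  11P = (7, 15)
Match found at i = 11.

k = 11


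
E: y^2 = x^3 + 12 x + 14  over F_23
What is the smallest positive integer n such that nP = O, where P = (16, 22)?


Compute successive multiples of P until we hit O:
  1P = (16, 22)
  2P = (15, 2)
  3P = (1, 2)
  4P = (18, 6)
  5P = (7, 21)
  6P = (2, 0)
  7P = (7, 2)
  8P = (18, 17)
  ... (continuing to 12P)
  12P = O

ord(P) = 12


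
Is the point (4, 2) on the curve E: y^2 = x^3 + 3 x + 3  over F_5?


Check whether y^2 = x^3 + 3 x + 3 (mod 5) for (x, y) = (4, 2).
LHS: y^2 = 2^2 mod 5 = 4
RHS: x^3 + 3 x + 3 = 4^3 + 3*4 + 3 mod 5 = 4
LHS = RHS

Yes, on the curve


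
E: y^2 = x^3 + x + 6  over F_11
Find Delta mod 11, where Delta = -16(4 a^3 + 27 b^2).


4 a^3 + 27 b^2 = 4*1^3 + 27*6^2 = 4 + 972 = 976
Delta = -16 * (976) = -15616
Delta mod 11 = 4

Delta = 4 (mod 11)


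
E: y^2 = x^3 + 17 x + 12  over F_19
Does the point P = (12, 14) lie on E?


Check whether y^2 = x^3 + 17 x + 12 (mod 19) for (x, y) = (12, 14).
LHS: y^2 = 14^2 mod 19 = 6
RHS: x^3 + 17 x + 12 = 12^3 + 17*12 + 12 mod 19 = 6
LHS = RHS

Yes, on the curve


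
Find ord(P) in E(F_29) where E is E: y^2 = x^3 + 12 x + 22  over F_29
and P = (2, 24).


Compute successive multiples of P until we hit O:
  1P = (2, 24)
  2P = (18, 26)
  3P = (14, 18)
  4P = (6, 7)
  5P = (1, 8)
  6P = (21, 20)
  7P = (5, 27)
  8P = (23, 13)
  ... (continuing to 31P)
  31P = O

ord(P) = 31


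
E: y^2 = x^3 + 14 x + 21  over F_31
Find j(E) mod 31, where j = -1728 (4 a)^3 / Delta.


Delta = -16(4 a^3 + 27 b^2) mod 31 = 13
-1728 * (4 a)^3 = -1728 * (4*14)^3 mod 31 = 8
j = 8 * 13^(-1) mod 31 = 3

j = 3 (mod 31)


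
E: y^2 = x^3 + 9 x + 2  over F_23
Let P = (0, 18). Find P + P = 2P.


Doubling: s = (3 x1^2 + a) / (2 y1)
s = (3*0^2 + 9) / (2*18) mod 23 = 6
x3 = s^2 - 2 x1 mod 23 = 6^2 - 2*0 = 13
y3 = s (x1 - x3) - y1 mod 23 = 6 * (0 - 13) - 18 = 19

2P = (13, 19)


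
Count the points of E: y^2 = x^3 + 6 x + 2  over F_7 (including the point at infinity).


For each x in F_7, count y with y^2 = x^3 + 6 x + 2 mod 7:
  x = 0: RHS = 2, y in [3, 4]  -> 2 point(s)
  x = 1: RHS = 2, y in [3, 4]  -> 2 point(s)
  x = 2: RHS = 1, y in [1, 6]  -> 2 point(s)
  x = 6: RHS = 2, y in [3, 4]  -> 2 point(s)
Affine points: 8. Add the point at infinity: total = 9.

#E(F_7) = 9


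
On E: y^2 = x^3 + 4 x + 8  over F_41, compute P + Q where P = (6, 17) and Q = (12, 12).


P != Q, so use the chord formula.
s = (y2 - y1) / (x2 - x1) = (36) / (6) mod 41 = 6
x3 = s^2 - x1 - x2 mod 41 = 6^2 - 6 - 12 = 18
y3 = s (x1 - x3) - y1 mod 41 = 6 * (6 - 18) - 17 = 34

P + Q = (18, 34)


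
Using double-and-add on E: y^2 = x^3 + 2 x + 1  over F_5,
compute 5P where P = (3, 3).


k = 5 = 101_2 (binary, LSB first: 101)
Double-and-add from P = (3, 3):
  bit 0 = 1: acc = O + (3, 3) = (3, 3)
  bit 1 = 0: acc unchanged = (3, 3)
  bit 2 = 1: acc = (3, 3) + (1, 2) = (0, 1)

5P = (0, 1)


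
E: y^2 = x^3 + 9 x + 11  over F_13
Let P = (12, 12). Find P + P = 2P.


Doubling: s = (3 x1^2 + a) / (2 y1)
s = (3*12^2 + 9) / (2*12) mod 13 = 7
x3 = s^2 - 2 x1 mod 13 = 7^2 - 2*12 = 12
y3 = s (x1 - x3) - y1 mod 13 = 7 * (12 - 12) - 12 = 1

2P = (12, 1)


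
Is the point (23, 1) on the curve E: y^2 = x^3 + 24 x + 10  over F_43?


Check whether y^2 = x^3 + 24 x + 10 (mod 43) for (x, y) = (23, 1).
LHS: y^2 = 1^2 mod 43 = 1
RHS: x^3 + 24 x + 10 = 23^3 + 24*23 + 10 mod 43 = 1
LHS = RHS

Yes, on the curve


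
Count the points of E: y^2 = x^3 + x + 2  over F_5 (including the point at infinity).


For each x in F_5, count y with y^2 = x^3 + 1 x + 2 mod 5:
  x = 1: RHS = 4, y in [2, 3]  -> 2 point(s)
  x = 4: RHS = 0, y in [0]  -> 1 point(s)
Affine points: 3. Add the point at infinity: total = 4.

#E(F_5) = 4


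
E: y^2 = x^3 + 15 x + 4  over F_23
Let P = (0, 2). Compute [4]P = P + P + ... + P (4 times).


k = 4 = 100_2 (binary, LSB first: 001)
Double-and-add from P = (0, 2):
  bit 0 = 0: acc unchanged = O
  bit 1 = 0: acc unchanged = O
  bit 2 = 1: acc = O + (21, 14) = (21, 14)

4P = (21, 14)


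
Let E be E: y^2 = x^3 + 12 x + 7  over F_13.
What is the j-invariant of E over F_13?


Delta = -16(4 a^3 + 27 b^2) mod 13 = 8
-1728 * (4 a)^3 = -1728 * (4*12)^3 mod 13 = 1
j = 1 * 8^(-1) mod 13 = 5

j = 5 (mod 13)


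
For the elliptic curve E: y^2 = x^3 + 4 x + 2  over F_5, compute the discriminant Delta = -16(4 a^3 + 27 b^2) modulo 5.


4 a^3 + 27 b^2 = 4*4^3 + 27*2^2 = 256 + 108 = 364
Delta = -16 * (364) = -5824
Delta mod 5 = 1

Delta = 1 (mod 5)


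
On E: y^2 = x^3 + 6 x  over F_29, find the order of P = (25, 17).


Compute successive multiples of P until we hit O:
  1P = (25, 17)
  2P = (4, 1)
  3P = (4, 28)
  4P = (25, 12)
  5P = O

ord(P) = 5


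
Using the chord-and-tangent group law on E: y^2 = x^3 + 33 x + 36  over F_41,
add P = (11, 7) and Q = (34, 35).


P != Q, so use the chord formula.
s = (y2 - y1) / (x2 - x1) = (28) / (23) mod 41 = 3
x3 = s^2 - x1 - x2 mod 41 = 3^2 - 11 - 34 = 5
y3 = s (x1 - x3) - y1 mod 41 = 3 * (11 - 5) - 7 = 11

P + Q = (5, 11)


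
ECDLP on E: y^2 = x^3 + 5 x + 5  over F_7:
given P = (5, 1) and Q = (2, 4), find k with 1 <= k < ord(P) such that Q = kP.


Enumerate multiples of P until we hit Q = (2, 4):
  1P = (5, 1)
  2P = (1, 5)
  3P = (2, 3)
  4P = (2, 4)
Match found at i = 4.

k = 4


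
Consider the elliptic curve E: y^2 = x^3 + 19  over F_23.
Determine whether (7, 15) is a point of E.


Check whether y^2 = x^3 + 0 x + 19 (mod 23) for (x, y) = (7, 15).
LHS: y^2 = 15^2 mod 23 = 18
RHS: x^3 + 0 x + 19 = 7^3 + 0*7 + 19 mod 23 = 17
LHS != RHS

No, not on the curve


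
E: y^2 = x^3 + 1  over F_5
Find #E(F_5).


For each x in F_5, count y with y^2 = x^3 + 0 x + 1 mod 5:
  x = 0: RHS = 1, y in [1, 4]  -> 2 point(s)
  x = 2: RHS = 4, y in [2, 3]  -> 2 point(s)
  x = 4: RHS = 0, y in [0]  -> 1 point(s)
Affine points: 5. Add the point at infinity: total = 6.

#E(F_5) = 6


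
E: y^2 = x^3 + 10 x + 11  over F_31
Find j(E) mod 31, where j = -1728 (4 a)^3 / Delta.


Delta = -16(4 a^3 + 27 b^2) mod 31 = 9
-1728 * (4 a)^3 = -1728 * (4*10)^3 mod 31 = 4
j = 4 * 9^(-1) mod 31 = 28

j = 28 (mod 31)


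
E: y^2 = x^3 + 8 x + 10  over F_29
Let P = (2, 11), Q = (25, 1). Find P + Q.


P != Q, so use the chord formula.
s = (y2 - y1) / (x2 - x1) = (19) / (23) mod 29 = 21
x3 = s^2 - x1 - x2 mod 29 = 21^2 - 2 - 25 = 8
y3 = s (x1 - x3) - y1 mod 29 = 21 * (2 - 8) - 11 = 8

P + Q = (8, 8)


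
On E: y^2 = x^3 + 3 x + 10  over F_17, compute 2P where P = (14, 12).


Doubling: s = (3 x1^2 + a) / (2 y1)
s = (3*14^2 + 3) / (2*12) mod 17 = 14
x3 = s^2 - 2 x1 mod 17 = 14^2 - 2*14 = 15
y3 = s (x1 - x3) - y1 mod 17 = 14 * (14 - 15) - 12 = 8

2P = (15, 8)


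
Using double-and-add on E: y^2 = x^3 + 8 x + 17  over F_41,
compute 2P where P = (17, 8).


k = 2 = 10_2 (binary, LSB first: 01)
Double-and-add from P = (17, 8):
  bit 0 = 0: acc unchanged = O
  bit 1 = 1: acc = O + (2, 0) = (2, 0)

2P = (2, 0)


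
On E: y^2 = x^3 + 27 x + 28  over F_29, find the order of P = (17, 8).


Compute successive multiples of P until we hit O:
  1P = (17, 8)
  2P = (19, 18)
  3P = (18, 16)
  4P = (0, 12)
  5P = (25, 28)
  6P = (15, 26)
  7P = (20, 19)
  8P = (28, 0)
  ... (continuing to 16P)
  16P = O

ord(P) = 16


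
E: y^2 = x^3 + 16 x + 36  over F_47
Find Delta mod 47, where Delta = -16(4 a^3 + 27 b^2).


4 a^3 + 27 b^2 = 4*16^3 + 27*36^2 = 16384 + 34992 = 51376
Delta = -16 * (51376) = -822016
Delta mod 47 = 14

Delta = 14 (mod 47)


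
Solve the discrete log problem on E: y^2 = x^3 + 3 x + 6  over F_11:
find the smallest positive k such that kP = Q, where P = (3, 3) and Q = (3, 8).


Enumerate multiples of P until we hit Q = (3, 8):
  1P = (3, 3)
  2P = (8, 5)
  3P = (5, 5)
  4P = (4, 7)
  5P = (9, 6)
  6P = (2, 3)
  7P = (6, 8)
  8P = (6, 3)
  9P = (2, 8)
  10P = (9, 5)
  11P = (4, 4)
  12P = (5, 6)
  13P = (8, 6)
  14P = (3, 8)
Match found at i = 14.

k = 14


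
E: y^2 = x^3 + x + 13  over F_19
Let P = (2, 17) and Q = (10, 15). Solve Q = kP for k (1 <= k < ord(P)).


Enumerate multiples of P until we hit Q = (10, 15):
  1P = (2, 17)
  2P = (3, 10)
  3P = (6, 11)
  4P = (18, 7)
  5P = (8, 1)
  6P = (14, 15)
  7P = (12, 10)
  8P = (11, 14)
  9P = (4, 9)
  10P = (10, 15)
Match found at i = 10.

k = 10


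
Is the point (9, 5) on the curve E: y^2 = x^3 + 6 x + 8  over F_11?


Check whether y^2 = x^3 + 6 x + 8 (mod 11) for (x, y) = (9, 5).
LHS: y^2 = 5^2 mod 11 = 3
RHS: x^3 + 6 x + 8 = 9^3 + 6*9 + 8 mod 11 = 10
LHS != RHS

No, not on the curve


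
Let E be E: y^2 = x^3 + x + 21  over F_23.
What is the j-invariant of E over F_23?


Delta = -16(4 a^3 + 27 b^2) mod 23 = 2
-1728 * (4 a)^3 = -1728 * (4*1)^3 mod 23 = 15
j = 15 * 2^(-1) mod 23 = 19

j = 19 (mod 23)


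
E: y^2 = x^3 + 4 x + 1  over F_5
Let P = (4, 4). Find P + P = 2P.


Doubling: s = (3 x1^2 + a) / (2 y1)
s = (3*4^2 + 4) / (2*4) mod 5 = 4
x3 = s^2 - 2 x1 mod 5 = 4^2 - 2*4 = 3
y3 = s (x1 - x3) - y1 mod 5 = 4 * (4 - 3) - 4 = 0

2P = (3, 0)


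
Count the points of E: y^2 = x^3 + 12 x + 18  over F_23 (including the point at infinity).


For each x in F_23, count y with y^2 = x^3 + 12 x + 18 mod 23:
  x = 0: RHS = 18, y in [8, 15]  -> 2 point(s)
  x = 1: RHS = 8, y in [10, 13]  -> 2 point(s)
  x = 2: RHS = 4, y in [2, 21]  -> 2 point(s)
  x = 3: RHS = 12, y in [9, 14]  -> 2 point(s)
  x = 7: RHS = 8, y in [10, 13]  -> 2 point(s)
  x = 9: RHS = 4, y in [2, 21]  -> 2 point(s)
  x = 11: RHS = 9, y in [3, 20]  -> 2 point(s)
  x = 12: RHS = 4, y in [2, 21]  -> 2 point(s)
  x = 13: RHS = 2, y in [5, 18]  -> 2 point(s)
  x = 14: RHS = 9, y in [3, 20]  -> 2 point(s)
  x = 15: RHS = 8, y in [10, 13]  -> 2 point(s)
  x = 17: RHS = 6, y in [11, 12]  -> 2 point(s)
  x = 20: RHS = 1, y in [1, 22]  -> 2 point(s)
  x = 21: RHS = 9, y in [3, 20]  -> 2 point(s)
Affine points: 28. Add the point at infinity: total = 29.

#E(F_23) = 29


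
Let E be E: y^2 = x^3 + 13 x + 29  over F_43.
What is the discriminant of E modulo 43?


4 a^3 + 27 b^2 = 4*13^3 + 27*29^2 = 8788 + 22707 = 31495
Delta = -16 * (31495) = -503920
Delta mod 43 = 40

Delta = 40 (mod 43)


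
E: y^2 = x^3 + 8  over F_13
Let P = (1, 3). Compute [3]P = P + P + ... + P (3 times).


k = 3 = 11_2 (binary, LSB first: 11)
Double-and-add from P = (1, 3):
  bit 0 = 1: acc = O + (1, 3) = (1, 3)
  bit 1 = 1: acc = (1, 3) + (8, 0) = (1, 10)

3P = (1, 10)


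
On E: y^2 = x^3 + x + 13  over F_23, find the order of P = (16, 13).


Compute successive multiples of P until we hit O:
  1P = (16, 13)
  2P = (20, 12)
  3P = (0, 6)
  4P = (8, 2)
  5P = (7, 8)
  6P = (4, 9)
  7P = (21, 16)
  8P = (2, 0)
  ... (continuing to 16P)
  16P = O

ord(P) = 16


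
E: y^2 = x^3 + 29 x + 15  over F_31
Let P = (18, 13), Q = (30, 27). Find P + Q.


P != Q, so use the chord formula.
s = (y2 - y1) / (x2 - x1) = (14) / (12) mod 31 = 27
x3 = s^2 - x1 - x2 mod 31 = 27^2 - 18 - 30 = 30
y3 = s (x1 - x3) - y1 mod 31 = 27 * (18 - 30) - 13 = 4

P + Q = (30, 4)


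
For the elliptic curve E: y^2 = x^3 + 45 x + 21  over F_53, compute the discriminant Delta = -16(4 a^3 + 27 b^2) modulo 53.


4 a^3 + 27 b^2 = 4*45^3 + 27*21^2 = 364500 + 11907 = 376407
Delta = -16 * (376407) = -6022512
Delta mod 53 = 37

Delta = 37 (mod 53)


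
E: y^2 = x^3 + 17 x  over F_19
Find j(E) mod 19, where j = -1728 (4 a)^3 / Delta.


Delta = -16(4 a^3 + 27 b^2) mod 19 = 18
-1728 * (4 a)^3 = -1728 * (4*17)^3 mod 19 = 1
j = 1 * 18^(-1) mod 19 = 18

j = 18 (mod 19)


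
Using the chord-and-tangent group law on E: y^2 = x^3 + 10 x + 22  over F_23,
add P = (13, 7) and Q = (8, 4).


P != Q, so use the chord formula.
s = (y2 - y1) / (x2 - x1) = (20) / (18) mod 23 = 19
x3 = s^2 - x1 - x2 mod 23 = 19^2 - 13 - 8 = 18
y3 = s (x1 - x3) - y1 mod 23 = 19 * (13 - 18) - 7 = 13

P + Q = (18, 13)


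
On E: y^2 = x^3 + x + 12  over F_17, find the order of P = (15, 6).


Compute successive multiples of P until we hit O:
  1P = (15, 6)
  2P = (6, 8)
  3P = (12, 16)
  4P = (3, 5)
  5P = (14, 4)
  6P = (9, 6)
  7P = (10, 11)
  8P = (10, 6)
  ... (continuing to 15P)
  15P = O

ord(P) = 15


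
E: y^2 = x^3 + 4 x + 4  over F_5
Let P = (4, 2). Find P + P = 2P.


Doubling: s = (3 x1^2 + a) / (2 y1)
s = (3*4^2 + 4) / (2*2) mod 5 = 3
x3 = s^2 - 2 x1 mod 5 = 3^2 - 2*4 = 1
y3 = s (x1 - x3) - y1 mod 5 = 3 * (4 - 1) - 2 = 2

2P = (1, 2)


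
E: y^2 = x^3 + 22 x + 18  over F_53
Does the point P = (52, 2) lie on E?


Check whether y^2 = x^3 + 22 x + 18 (mod 53) for (x, y) = (52, 2).
LHS: y^2 = 2^2 mod 53 = 4
RHS: x^3 + 22 x + 18 = 52^3 + 22*52 + 18 mod 53 = 48
LHS != RHS

No, not on the curve


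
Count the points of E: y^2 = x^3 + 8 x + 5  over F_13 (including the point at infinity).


For each x in F_13, count y with y^2 = x^3 + 8 x + 5 mod 13:
  x = 1: RHS = 1, y in [1, 12]  -> 2 point(s)
  x = 2: RHS = 3, y in [4, 9]  -> 2 point(s)
  x = 3: RHS = 4, y in [2, 11]  -> 2 point(s)
  x = 4: RHS = 10, y in [6, 7]  -> 2 point(s)
  x = 5: RHS = 1, y in [1, 12]  -> 2 point(s)
  x = 6: RHS = 9, y in [3, 10]  -> 2 point(s)
  x = 7: RHS = 1, y in [1, 12]  -> 2 point(s)
  x = 8: RHS = 9, y in [3, 10]  -> 2 point(s)
  x = 9: RHS = 0, y in [0]  -> 1 point(s)
  x = 12: RHS = 9, y in [3, 10]  -> 2 point(s)
Affine points: 19. Add the point at infinity: total = 20.

#E(F_13) = 20


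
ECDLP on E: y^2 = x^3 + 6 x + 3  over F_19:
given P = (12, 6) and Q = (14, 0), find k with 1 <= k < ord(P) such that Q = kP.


Enumerate multiples of P until we hit Q = (14, 0):
  1P = (12, 6)
  2P = (2, 17)
  3P = (14, 0)
Match found at i = 3.

k = 3


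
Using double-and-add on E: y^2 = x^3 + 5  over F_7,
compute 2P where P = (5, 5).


k = 2 = 10_2 (binary, LSB first: 01)
Double-and-add from P = (5, 5):
  bit 0 = 0: acc unchanged = O
  bit 1 = 1: acc = O + (6, 5) = (6, 5)

2P = (6, 5)


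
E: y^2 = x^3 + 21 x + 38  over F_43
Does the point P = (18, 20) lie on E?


Check whether y^2 = x^3 + 21 x + 38 (mod 43) for (x, y) = (18, 20).
LHS: y^2 = 20^2 mod 43 = 13
RHS: x^3 + 21 x + 38 = 18^3 + 21*18 + 38 mod 43 = 13
LHS = RHS

Yes, on the curve


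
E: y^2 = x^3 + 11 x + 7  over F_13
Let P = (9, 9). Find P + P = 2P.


Doubling: s = (3 x1^2 + a) / (2 y1)
s = (3*9^2 + 11) / (2*9) mod 13 = 4
x3 = s^2 - 2 x1 mod 13 = 4^2 - 2*9 = 11
y3 = s (x1 - x3) - y1 mod 13 = 4 * (9 - 11) - 9 = 9

2P = (11, 9)


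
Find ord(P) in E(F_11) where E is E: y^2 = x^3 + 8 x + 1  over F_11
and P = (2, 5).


Compute successive multiples of P until we hit O:
  1P = (2, 5)
  2P = (0, 10)
  3P = (7, 2)
  4P = (5, 10)
  5P = (8, 7)
  6P = (6, 1)
  7P = (4, 8)
  8P = (10, 5)
  ... (continuing to 17P)
  17P = O

ord(P) = 17
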